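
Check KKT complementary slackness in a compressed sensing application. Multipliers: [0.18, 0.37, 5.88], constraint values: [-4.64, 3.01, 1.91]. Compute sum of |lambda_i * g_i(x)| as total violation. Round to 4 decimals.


KKT complementary slackness check:
lambda_1 * g_1 = 0.18 * -4.64 = -0.8352
lambda_2 * g_2 = 0.37 * 3.01 = 1.1137
lambda_3 * g_3 = 5.88 * 1.91 = 11.2308
Total violation = 0.8352 + 1.1137 + 11.2308 = 13.1797


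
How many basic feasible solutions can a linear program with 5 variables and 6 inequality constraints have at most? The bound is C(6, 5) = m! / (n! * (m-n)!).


Each vertex corresponds to some choice of n active constraints out of m, so the number of vertices is at most C(m, n) = m! / (n!(m-n)!).
m = 6, n = 5
Numerator: 6 * 5 * 4 * 3 * 2
Denominator: 5! = 120
C(6, 5) = 6


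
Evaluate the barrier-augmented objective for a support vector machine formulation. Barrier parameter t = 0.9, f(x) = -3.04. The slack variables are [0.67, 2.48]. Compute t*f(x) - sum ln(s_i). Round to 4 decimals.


Step 1: Compute log-barrier.
ln values: [-0.4005, 0.9083]
phi = -(-0.4005 + 0.9083) = -0.5078
Step 2: Compute augmented objective.
t*f(x) = 0.9*-3.04 = -2.736
Total = -2.736 - 0.5078 = -3.2438


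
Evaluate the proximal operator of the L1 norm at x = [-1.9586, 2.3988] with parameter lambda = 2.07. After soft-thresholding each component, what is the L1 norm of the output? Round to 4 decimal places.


Soft-thresholding with lambda = 2.07:
prox(-1.9586) = sign(-1.9586)*max(|-1.9586| - 2.07, 0) = 0.0
prox(2.3988) = sign(2.3988)*max(|2.3988| - 2.07, 0) = 0.3288
prox(x) = [0.0, 0.3288]
||prox(x)||_1 = 0.0 + 0.3288 = 0.3288


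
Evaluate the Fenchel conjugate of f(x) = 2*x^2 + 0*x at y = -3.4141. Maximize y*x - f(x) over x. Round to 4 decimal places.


f*(y) = sup_x {y*x - a*x^2 - b*x} = sup_x {(y-b)*x - a*x^2}
FOC: (y - b) - 2a*x = 0 => x* = (y - b)/(2a)
x* = (-3.4141 - 0)/(2*2) = -0.8535
f*(-3.4141) = (y-b)^2/(4a) = (-3.4141 - 0)^2/(4*2)
= 11.6561/8 = 1.457


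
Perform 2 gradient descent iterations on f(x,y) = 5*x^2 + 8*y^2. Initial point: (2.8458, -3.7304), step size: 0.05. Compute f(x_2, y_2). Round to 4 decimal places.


Gradient descent on f(x,y) = 5*x^2 + 8*y^2.
Starting point: (2.8458, -3.7304), alpha = 0.05
Step 1: grad_x = 2*5*2.8458 = 28.458, grad_y = 2*8*-3.7304 = -59.6864
  x_1 = 2.8458 - 0.05*28.458 = 1.4229
  y_1 = -3.7304 - 0.05*-59.6864 = -0.7461
Step 2: grad_x = 2*5*1.4229 = 14.229, grad_y = 2*8*-0.7461 = -11.9373
  x_2 = 1.4229 - 0.05*14.229 = 0.7115
  y_2 = -0.7461 - 0.05*-11.9373 = -0.1492
f(0.7115, -0.1492) = 5*0.7115^2 + 8*(-0.1492)^2 = 2.7089


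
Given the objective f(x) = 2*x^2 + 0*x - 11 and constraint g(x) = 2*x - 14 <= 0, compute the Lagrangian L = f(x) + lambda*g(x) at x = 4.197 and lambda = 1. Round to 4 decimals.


Step 1: Evaluate f(x).
f(4.197) = 2*4.197^2 + 0*4.197 - 11 = 24.2296
Step 2: Evaluate g(x).
g(4.197) = 2*4.197 - 14 = -5.606
Step 3: Compute Lagrangian.
L = 24.2296 + 1*-5.606 = 18.6236


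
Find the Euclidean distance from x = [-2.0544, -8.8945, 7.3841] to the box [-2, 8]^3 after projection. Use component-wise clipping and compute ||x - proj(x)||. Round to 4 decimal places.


Project each component onto [-2, 8].
clip(-2.0544) = -2.0, clip(-8.8945) = -2.0, clip(7.3841) = 7.3841
Projection = [-2.0, -2.0, 7.3841]
Squared diffs: [0.003, 47.5341, 0.0]
Distance = sqrt(47.5371) = 6.8947


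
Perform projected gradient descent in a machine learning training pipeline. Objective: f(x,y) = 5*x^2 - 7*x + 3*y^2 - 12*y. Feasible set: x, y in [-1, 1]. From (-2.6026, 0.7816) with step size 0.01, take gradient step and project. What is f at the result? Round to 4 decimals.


Step 1: Compute gradient at (-2.6026, 0.7816).
grad_x = 2*5*-2.6026 - 7 = -33.026
grad_y = 2*3*0.7816 - 12 = -7.3104
Step 2: Gradient step.
x_raw = -2.6026 - 0.01*-33.026 = -2.2723
y_raw = 0.7816 - 0.01*-7.3104 = 0.8547
Step 3: Project onto [-1, 1].
x_proj = clip(-2.2723) = -1.0
y_proj = clip(0.8547) = 0.8547
Step 4: Evaluate f.
f(-1.0, 0.8547) = 3.9351


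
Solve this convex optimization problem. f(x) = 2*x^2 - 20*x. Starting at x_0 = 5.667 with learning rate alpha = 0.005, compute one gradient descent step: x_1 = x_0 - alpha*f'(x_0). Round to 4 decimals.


We compute the gradient at x_0 and apply the update.
f'(x) = 4*x - 20
f'(5.667) = 4*5.667 - 20 = 2.668
x_1 = 5.667 - 0.005*2.668 = 5.6537


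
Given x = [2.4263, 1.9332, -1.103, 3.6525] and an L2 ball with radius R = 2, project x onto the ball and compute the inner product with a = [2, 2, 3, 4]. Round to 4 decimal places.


Step 1: Compute ||x|| (intermediates to 6 decimals).
||x|| = sqrt(2.4263^2 + 1.9332^2 + (-1.103)^2 + 3.6525^2) = 4.917475
Step 2: Project.
Since ||x|| > R, scale = R/||x|| = 2/4.917475 = 0.406713, proj(x) = scale * x
proj(x) = [0.986808, 0.786258, -0.448604, 1.485519]
Step 3: Dot product.
a^T * proj(x) = 2*0.986808 + 2*0.786258 + 3*(-0.448604) + 4*1.485519 = 8.1424


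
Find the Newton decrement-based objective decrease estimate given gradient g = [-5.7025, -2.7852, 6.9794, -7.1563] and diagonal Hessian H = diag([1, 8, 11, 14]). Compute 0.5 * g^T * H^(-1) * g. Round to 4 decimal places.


Step 1: H is diagonal, so H^(-1) * g = [-5.7025, -0.3482, 0.6345, -0.5112].
Step 2: g^T H^(-1) g = sum_i g_i^2 / H_ii
  = (-5.7025)^2/1 + (-2.7852)^2/8 + (6.9794)^2/11 + (-7.1563)^2/14
  = 32.5185 + 0.9697 + 4.4284 + 3.658 = 41.5746
Step 3: Objective decrease = 0.5 * g^T H^(-1) g = 20.7873


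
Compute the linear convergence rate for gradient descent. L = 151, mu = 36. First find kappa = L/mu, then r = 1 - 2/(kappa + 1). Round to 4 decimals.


Step 1: Compute the condition number.
kappa = L/mu = 151/36 = 4.1944
Step 2: Compute the convergence rate.
r = 1 - 2/(kappa + 1) = 1 - 2*mu/(L + mu) = (L - mu)/(L + mu) = 115/187 = 0.615


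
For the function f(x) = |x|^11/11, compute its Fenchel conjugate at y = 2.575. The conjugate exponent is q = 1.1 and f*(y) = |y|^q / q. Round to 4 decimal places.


The conjugate exponent q satisfies 1/p + 1/q = 1.
p = 11, so q = 11/(11 - 1) = 1.1
|y|^q = 2.575^1.1 = 2.8304
f*(2.575) = 2.8304 / 1.1 = 2.5731


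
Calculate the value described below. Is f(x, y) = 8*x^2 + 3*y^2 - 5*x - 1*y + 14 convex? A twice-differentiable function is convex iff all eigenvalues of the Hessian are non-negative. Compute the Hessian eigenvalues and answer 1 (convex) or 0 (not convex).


The Hessian of f(x,y) = 8*x^2 + 3*y^2 - 5*x - 1*y + 14 is:
H = [[16, 0], [0, 6]]
Trace = 16 + 6 = 22
Determinant = 16*6 - (0)^2 = 96
Discriminant = (22)^2 - 4*96 = 100.0
Eigenvalues: lambda_1 = 6.0, lambda_2 = 16.0
The function is convex.

1


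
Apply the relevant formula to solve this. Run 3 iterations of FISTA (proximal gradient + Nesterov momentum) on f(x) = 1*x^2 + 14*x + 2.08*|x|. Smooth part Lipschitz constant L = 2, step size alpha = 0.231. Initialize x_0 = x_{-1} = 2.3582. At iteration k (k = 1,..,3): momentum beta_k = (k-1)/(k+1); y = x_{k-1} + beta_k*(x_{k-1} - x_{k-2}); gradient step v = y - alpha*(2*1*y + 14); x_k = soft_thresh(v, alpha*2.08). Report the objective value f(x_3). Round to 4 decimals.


FISTA on f(x) = 1*x^2 + 14*x + 2.08*|x|
L = 2, alpha = 0.231
Iteration 1: beta = 0.0, y = 2.3582 + 0.0*(2.3582 - 2.3582) = 2.3582
  grad(y) = 18.7164, v = y - alpha*grad = -1.9653
  prox(v) = soft_thresh(-1.9653, 0.4805) = -1.4848
Iteration 2: beta = 0.3333, y = -1.4848 + 0.3333*(-1.4848 - 2.3582) = -2.7658
  grad(y) = 8.4684, v = y - alpha*grad = -4.722
  prox(v) = soft_thresh(-4.722, 0.4805) = -4.2415
Iteration 3: beta = 0.5, y = -4.2415 + 0.5*(-4.2415 + 1.4848) = -5.6199
  grad(y) = 2.7602, v = y - alpha*grad = -6.2575
  prox(v) = soft_thresh(-6.2575, 0.4805) = -5.777
f(x_3) = 1*(-5.777)^2 + 14*(-5.777) + 2.08*|-5.777| = -35.4881


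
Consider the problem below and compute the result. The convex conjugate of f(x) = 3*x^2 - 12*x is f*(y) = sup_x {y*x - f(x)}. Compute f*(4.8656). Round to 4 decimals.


f*(y) = sup_x {y*x - a*x^2 - b*x} = sup_x {(y-b)*x - a*x^2}
FOC: (y - b) - 2a*x = 0 => x* = (y - b)/(2a)
x* = (4.8656 + 12)/(2*3) = 2.8109
f*(4.8656) = (y-b)^2/(4a) = (4.8656 + 12)^2/(4*3)
= 284.4485/12 = 23.704


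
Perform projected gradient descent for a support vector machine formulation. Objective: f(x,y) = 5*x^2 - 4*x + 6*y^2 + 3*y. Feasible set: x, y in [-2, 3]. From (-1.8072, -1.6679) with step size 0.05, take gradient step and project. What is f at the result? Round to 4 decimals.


Step 1: Compute gradient at (-1.8072, -1.6679).
grad_x = 2*5*-1.8072 - 4 = -22.072
grad_y = 2*6*-1.6679 + 3 = -17.0148
Step 2: Gradient step.
x_raw = -1.8072 - 0.05*-22.072 = -0.7036
y_raw = -1.6679 - 0.05*-17.0148 = -0.8172
Step 3: Project onto [-2, 3].
x_proj = clip(-0.7036) = -0.7036
y_proj = clip(-0.8172) = -0.8172
Step 4: Evaluate f.
f(-0.7036, -0.8172) = 6.8447


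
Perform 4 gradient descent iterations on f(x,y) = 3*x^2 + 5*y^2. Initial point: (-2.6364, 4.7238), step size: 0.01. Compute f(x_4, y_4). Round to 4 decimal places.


Gradient descent on f(x,y) = 3*x^2 + 5*y^2.
Starting point: (-2.6364, 4.7238), alpha = 0.01
Step 1: grad_x = 2*3*-2.6364 = -15.8184, grad_y = 2*5*4.7238 = 47.238
  x_1 = -2.6364 - 0.01*-15.8184 = -2.4782
  y_1 = 4.7238 - 0.01*47.238 = 4.2514
Step 2: grad_x = 2*3*-2.4782 = -14.8693, grad_y = 2*5*4.2514 = 42.5142
  x_2 = -2.4782 - 0.01*-14.8693 = -2.3295
  y_2 = 4.2514 - 0.01*42.5142 = 3.8263
Step 3: grad_x = 2*3*-2.3295 = -13.9771, grad_y = 2*5*3.8263 = 38.2628
  x_3 = -2.3295 - 0.01*-13.9771 = -2.1898
  y_3 = 3.8263 - 0.01*38.2628 = 3.4437
Step 4: grad_x = 2*3*-2.1898 = -13.1385, grad_y = 2*5*3.4437 = 34.4365
  x_4 = -2.1898 - 0.01*-13.1385 = -2.0584
  y_4 = 3.4437 - 0.01*34.4365 = 3.0993
f(-2.0584, 3.0993) = 3*(-2.0584)^2 + 5*3.0993^2 = 60.7385


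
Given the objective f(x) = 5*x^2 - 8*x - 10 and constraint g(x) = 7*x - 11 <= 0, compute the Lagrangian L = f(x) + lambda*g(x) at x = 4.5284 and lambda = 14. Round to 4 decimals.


Step 1: Evaluate f(x).
f(4.5284) = 5*4.5284^2 - 8*4.5284 - 10 = 56.3048
Step 2: Evaluate g(x).
g(4.5284) = 7*4.5284 - 11 = 20.6988
Step 3: Compute Lagrangian.
L = 56.3048 + 14*20.6988 = 346.088


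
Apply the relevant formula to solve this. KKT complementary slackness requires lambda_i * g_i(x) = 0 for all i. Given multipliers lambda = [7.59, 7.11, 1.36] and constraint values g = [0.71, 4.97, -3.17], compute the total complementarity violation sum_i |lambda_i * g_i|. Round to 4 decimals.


KKT complementary slackness check:
lambda_1 * g_1 = 7.59 * 0.71 = 5.3889
lambda_2 * g_2 = 7.11 * 4.97 = 35.3367
lambda_3 * g_3 = 1.36 * -3.17 = -4.3112
Total violation = 5.3889 + 35.3367 + 4.3112 = 45.0368


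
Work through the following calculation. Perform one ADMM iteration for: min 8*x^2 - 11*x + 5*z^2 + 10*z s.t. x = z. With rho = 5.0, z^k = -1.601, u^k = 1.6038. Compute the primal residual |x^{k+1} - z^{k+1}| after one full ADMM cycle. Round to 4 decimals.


ADMM iteration with rho = 5.0, z^k = -1.601, u^k = 1.6038
Step 1: x-update.
Minimize 8*x^2 - 11*x + (5.0/2)*(x + 1.601 + 1.6038)^2
FOC: (2*8 + 5.0)*x = 11 + 5.0*(-1.601 - 1.6038)
x^{k+1} = -0.2392
Step 2: z-update.
Minimize 5*z^2 + 10*z + (5.0/2)*(-0.2392 - z + 1.6038)^2
FOC: (2*5 + 5.0)*z = -10 + 5.0*(-0.2392 + 1.6038)
z^{k+1} = -0.2118
Step 3: u-update.
u^{k+1} = 1.6038 - 0.2392 + 0.2118 = 1.5764
Step 4: Primal residual = |-0.2392 + 0.2118| = 0.0274


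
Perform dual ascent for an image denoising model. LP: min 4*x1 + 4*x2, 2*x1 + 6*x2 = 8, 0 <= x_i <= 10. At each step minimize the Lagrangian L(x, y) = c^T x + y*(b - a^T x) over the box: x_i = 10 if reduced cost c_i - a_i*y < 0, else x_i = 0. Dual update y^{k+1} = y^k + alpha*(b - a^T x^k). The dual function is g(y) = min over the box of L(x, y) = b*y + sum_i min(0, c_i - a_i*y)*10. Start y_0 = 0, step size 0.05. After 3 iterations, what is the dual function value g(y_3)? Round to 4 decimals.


Dual ascent for LP: min 4*x1 + 4*x2, 2*x1 + 6*x2 = 8, 0 <= x_i <= 10
Step 1: y^k = 0.0, reduced costs: (4.0, 4.0)
  x^k = (0.0, 0.0), subgradient = b - a^T x = 8.0
  y^{k+1} = 0.0 + 0.05*8.0 = 0.4
Step 2: y^k = 0.4, reduced costs: (3.2, 1.6)
  x^k = (0.0, 0.0), subgradient = b - a^T x = 8.0
  y^{k+1} = 0.4 + 0.05*8.0 = 0.8
Step 3: y^k = 0.8, reduced costs: (2.4, -0.8)
  x^k = (0.0, 10.0), subgradient = b - a^T x = -52.0
  y^{k+1} = 0.8 + 0.05*-52.0 = -1.8
Dual objective at y_3 = -1.8: reduced costs (7.6, 14.8), box minimizer x = (0.0, 0.0)
g(y_3) = b*y + (c1 - a1*y)*x1 + (c2 - a2*y)*x2 = 8*(-1.8) + 7.6*0.0 + 14.8*0.0 = -14.4 + 0.0 + 0.0 = -14.4


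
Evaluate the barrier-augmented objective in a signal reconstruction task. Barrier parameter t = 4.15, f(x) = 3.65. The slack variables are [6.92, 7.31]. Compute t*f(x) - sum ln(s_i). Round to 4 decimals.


Step 1: Compute log-barrier.
ln values: [1.9344, 1.9892]
phi = -(1.9344 + 1.9892) = -3.9237
Step 2: Compute augmented objective.
t*f(x) = 4.15*3.65 = 15.1475
Total = 15.1475 - 3.9237 = 11.2238


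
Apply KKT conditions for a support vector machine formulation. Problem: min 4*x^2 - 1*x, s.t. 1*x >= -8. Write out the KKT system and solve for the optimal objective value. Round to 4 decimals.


Step 1: Try lambda = 0 (constraint inactive).
Stationarity: 2*4*x - 1 = 0
x* = 1/(2*4) = 0.125
Check constraint: 1*0.125 = 0.125 >= -8 -- satisfied.
Step 2: Compute optimal value.
f(x*) = 4*0.125^2 - 1*0.125 = -0.0625


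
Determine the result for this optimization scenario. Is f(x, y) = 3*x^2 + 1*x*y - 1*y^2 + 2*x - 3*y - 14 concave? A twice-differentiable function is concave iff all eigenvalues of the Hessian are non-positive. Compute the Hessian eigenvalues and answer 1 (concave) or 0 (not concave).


The Hessian of f(x,y) = 3*x^2 + 1*x*y - 1*y^2 + 2*x - 3*y - 14 is:
H = [[6, 1], [1, -2]]
Trace = 6 - 2 = 4
Determinant = 6*-2 - (1)^2 = -13
Discriminant = (4)^2 - 4*-13 = 68.0
Eigenvalues: lambda_1 = -2.1231, lambda_2 = 6.1231
The function is not concave.

0


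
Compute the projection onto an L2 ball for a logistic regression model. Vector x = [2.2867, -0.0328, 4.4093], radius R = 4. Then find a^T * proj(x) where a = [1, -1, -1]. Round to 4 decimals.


Step 1: Compute ||x|| (intermediates to 6 decimals).
||x|| = sqrt(2.2867^2 + (-0.0328)^2 + 4.4093^2) = 4.967092
Step 2: Project.
Since ||x|| > R, scale = R/||x|| = 4/4.967092 = 0.8053, proj(x) = scale * x
proj(x) = [1.84148, -0.026414, 3.550809]
Step 3: Dot product.
a^T * proj(x) = 1*1.84148 - 1*(-0.026414) - 1*3.550809 = -1.6829


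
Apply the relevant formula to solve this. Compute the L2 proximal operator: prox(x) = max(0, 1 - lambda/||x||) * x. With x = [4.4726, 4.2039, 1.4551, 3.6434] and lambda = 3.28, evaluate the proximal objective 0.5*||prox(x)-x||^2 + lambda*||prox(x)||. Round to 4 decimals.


Step 1: Compute ||x||.
||x|| = 7.2848
Step 2: Compute scaling factor.
scale = max(0, 1 - 3.28/7.2848) = 0.5497
Step 3: prox(x) = [2.4588, 2.3111, 0.7999, 2.003]
||prox(x)|| = 4.0048
Step 4: Proximal objective.
0.5*||prox-x||^2 = 5.3792
lambda*||prox|| = 13.1357
Total = 18.515


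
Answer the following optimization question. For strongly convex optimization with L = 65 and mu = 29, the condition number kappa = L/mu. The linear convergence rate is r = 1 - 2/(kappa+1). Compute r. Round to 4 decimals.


Step 1: Compute the condition number.
kappa = L/mu = 65/29 = 2.2414
Step 2: Compute the convergence rate.
r = 1 - 2/(kappa + 1) = 1 - 2*mu/(L + mu) = (L - mu)/(L + mu) = 36/94 = 0.383


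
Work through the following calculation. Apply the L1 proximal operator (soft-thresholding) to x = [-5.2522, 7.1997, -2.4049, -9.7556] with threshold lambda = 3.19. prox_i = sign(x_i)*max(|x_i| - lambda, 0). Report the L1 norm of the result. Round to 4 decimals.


Soft-thresholding with lambda = 3.19:
prox(-5.2522) = sign(-5.2522)*max(|-5.2522| - 3.19, 0) = -2.0622
prox(7.1997) = sign(7.1997)*max(|7.1997| - 3.19, 0) = 4.0097
prox(-2.4049) = sign(-2.4049)*max(|-2.4049| - 3.19, 0) = 0.0
prox(-9.7556) = sign(-9.7556)*max(|-9.7556| - 3.19, 0) = -6.5656
prox(x) = [-2.0622, 4.0097, 0.0, -6.5656]
||prox(x)||_1 = 2.0622 + 4.0097 + 0.0 + 6.5656 = 12.6375


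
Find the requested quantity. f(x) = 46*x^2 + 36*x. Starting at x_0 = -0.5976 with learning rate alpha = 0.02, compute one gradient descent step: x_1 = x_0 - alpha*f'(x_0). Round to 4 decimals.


We compute the gradient at x_0 and apply the update.
f'(x) = 92*x + 36
f'(-0.5976) = 92*-0.5976 + 36 = -18.9792
x_1 = -0.5976 - 0.02*-18.9792 = -0.218


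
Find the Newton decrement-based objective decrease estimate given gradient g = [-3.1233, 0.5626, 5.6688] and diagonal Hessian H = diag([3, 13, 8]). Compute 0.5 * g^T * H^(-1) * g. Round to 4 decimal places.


Step 1: H is diagonal, so H^(-1) * g = [-1.0411, 0.0433, 0.7086].
Step 2: g^T H^(-1) g = sum_i g_i^2 / H_ii
  = (-3.1233)^2/3 + (0.5626)^2/13 + (5.6688)^2/8
  = 3.2517 + 0.0243 + 4.0169 = 7.2929
Step 3: Objective decrease = 0.5 * g^T H^(-1) g = 3.6465


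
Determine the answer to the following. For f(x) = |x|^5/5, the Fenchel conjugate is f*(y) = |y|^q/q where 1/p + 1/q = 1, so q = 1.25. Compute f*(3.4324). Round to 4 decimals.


The conjugate exponent q satisfies 1/p + 1/q = 1.
p = 5, so q = 5/(5 - 1) = 1.25
|y|^q = 3.4324^1.25 = 4.6719
f*(3.4324) = 4.6719 / 1.25 = 3.7376


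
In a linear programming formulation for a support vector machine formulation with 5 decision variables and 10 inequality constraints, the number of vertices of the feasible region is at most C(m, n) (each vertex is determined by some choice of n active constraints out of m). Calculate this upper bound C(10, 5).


Each vertex corresponds to some choice of n active constraints out of m, so the number of vertices is at most C(m, n) = m! / (n!(m-n)!).
m = 10, n = 5
Numerator: 10 * 9 * 8 * 7 * 6
Denominator: 5! = 120
C(10, 5) = 252


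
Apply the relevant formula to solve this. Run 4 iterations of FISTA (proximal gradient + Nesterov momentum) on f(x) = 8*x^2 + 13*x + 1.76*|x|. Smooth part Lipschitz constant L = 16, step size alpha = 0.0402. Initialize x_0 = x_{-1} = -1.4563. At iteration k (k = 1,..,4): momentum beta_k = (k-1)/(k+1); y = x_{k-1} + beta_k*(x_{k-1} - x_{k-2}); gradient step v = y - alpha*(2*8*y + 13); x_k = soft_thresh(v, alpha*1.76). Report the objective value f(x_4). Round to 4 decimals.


FISTA on f(x) = 8*x^2 + 13*x + 1.76*|x|
L = 16, alpha = 0.0402
Iteration 1: beta = 0.0, y = -1.4563 + 0.0*(-1.4563 + 1.4563) = -1.4563
  grad(y) = -10.3008, v = y - alpha*grad = -1.0422
  prox(v) = soft_thresh(-1.0422, 0.0708) = -0.9715
Iteration 2: beta = 0.3333, y = -0.9715 + 0.3333*(-0.9715 + 1.4563) = -0.8098
  grad(y) = 0.0425, v = y - alpha*grad = -0.8116
  prox(v) = soft_thresh(-0.8116, 0.0708) = -0.7408
Iteration 3: beta = 0.5, y = -0.7408 + 0.5*(-0.7408 + 0.9715) = -0.6255
  grad(y) = 2.9925, v = y - alpha*grad = -0.7458
  prox(v) = soft_thresh(-0.7458, 0.0708) = -0.675
Iteration 4: beta = 0.6, y = -0.675 + 0.6*(-0.675 + 0.7408) = -0.6355
  grad(y) = 2.8313, v = y - alpha*grad = -0.7494
  prox(v) = soft_thresh(-0.7494, 0.0708) = -0.6786
f(x_4) = 8*(-0.6786)^2 + 13*(-0.6786) + 1.76*|-0.6786| = -3.9435


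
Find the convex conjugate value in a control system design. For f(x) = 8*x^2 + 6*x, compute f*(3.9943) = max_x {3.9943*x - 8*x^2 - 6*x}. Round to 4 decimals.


f*(y) = sup_x {y*x - a*x^2 - b*x} = sup_x {(y-b)*x - a*x^2}
FOC: (y - b) - 2a*x = 0 => x* = (y - b)/(2a)
x* = (3.9943 - 6)/(2*8) = -0.1254
f*(3.9943) = (y-b)^2/(4a) = (3.9943 - 6)^2/(4*8)
= 4.0228/32 = 0.1257


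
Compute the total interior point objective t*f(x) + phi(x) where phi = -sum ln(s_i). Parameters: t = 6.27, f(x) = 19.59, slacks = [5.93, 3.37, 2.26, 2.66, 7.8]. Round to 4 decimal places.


Step 1: Compute log-barrier.
ln values: [1.78, 1.2149, 0.8154, 0.9783, 2.0541]
phi = -(1.78 + 1.2149 + 0.8154 + 0.9783 + 2.0541) = -6.8428
Step 2: Compute augmented objective.
t*f(x) = 6.27*19.59 = 122.8293
Total = 122.8293 - 6.8428 = 115.9865


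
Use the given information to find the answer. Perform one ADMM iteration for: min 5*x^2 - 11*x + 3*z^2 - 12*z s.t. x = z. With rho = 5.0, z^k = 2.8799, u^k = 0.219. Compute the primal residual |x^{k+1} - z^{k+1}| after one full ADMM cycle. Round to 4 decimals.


ADMM iteration with rho = 5.0, z^k = 2.8799, u^k = 0.219
Step 1: x-update.
Minimize 5*x^2 - 11*x + (5.0/2)*(x - 2.8799 + 0.219)^2
FOC: (2*5 + 5.0)*x = 11 + 5.0*(2.8799 - 0.219)
x^{k+1} = 1.6203
Step 2: z-update.
Minimize 3*z^2 - 12*z + (5.0/2)*(1.6203 - z + 0.219)^2
FOC: (2*3 + 5.0)*z = 12 + 5.0*(1.6203 + 0.219)
z^{k+1} = 1.927
Step 3: u-update.
u^{k+1} = 0.219 + 1.6203 - 1.927 = -0.0877
Step 4: Primal residual = |1.6203 - 1.927| = 0.3067


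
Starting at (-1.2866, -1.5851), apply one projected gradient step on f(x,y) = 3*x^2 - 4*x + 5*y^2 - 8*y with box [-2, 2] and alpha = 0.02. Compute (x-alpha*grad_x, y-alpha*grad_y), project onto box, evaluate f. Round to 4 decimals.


Step 1: Compute gradient at (-1.2866, -1.5851).
grad_x = 2*3*-1.2866 - 4 = -11.7196
grad_y = 2*5*-1.5851 - 8 = -23.851
Step 2: Gradient step.
x_raw = -1.2866 - 0.02*-11.7196 = -1.0522
y_raw = -1.5851 - 0.02*-23.851 = -1.1081
Step 3: Project onto [-2, 2].
x_proj = clip(-1.0522) = -1.0522
y_proj = clip(-1.1081) = -1.1081
Step 4: Evaluate f.
f(-1.0522, -1.1081) = 22.5341


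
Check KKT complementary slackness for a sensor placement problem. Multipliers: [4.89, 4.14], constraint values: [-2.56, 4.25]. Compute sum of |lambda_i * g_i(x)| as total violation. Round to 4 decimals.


KKT complementary slackness check:
lambda_1 * g_1 = 4.89 * -2.56 = -12.5184
lambda_2 * g_2 = 4.14 * 4.25 = 17.595
Total violation = 12.5184 + 17.595 = 30.1134


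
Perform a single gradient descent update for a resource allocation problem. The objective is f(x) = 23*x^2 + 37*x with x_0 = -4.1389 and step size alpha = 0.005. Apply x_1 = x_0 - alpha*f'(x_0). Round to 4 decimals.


We compute the gradient at x_0 and apply the update.
f'(x) = 46*x + 37
f'(-4.1389) = 46*-4.1389 + 37 = -153.3894
x_1 = -4.1389 - 0.005*-153.3894 = -3.372


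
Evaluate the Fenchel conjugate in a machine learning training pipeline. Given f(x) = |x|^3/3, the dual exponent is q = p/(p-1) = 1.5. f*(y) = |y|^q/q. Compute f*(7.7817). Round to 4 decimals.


The conjugate exponent q satisfies 1/p + 1/q = 1.
p = 3, so q = 3/(3 - 1) = 1.5
|y|^q = 7.7817^1.5 = 21.7076
f*(7.7817) = 21.7076 / 1.5 = 14.4717


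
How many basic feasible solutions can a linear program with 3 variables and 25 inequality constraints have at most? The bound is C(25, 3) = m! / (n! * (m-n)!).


Each vertex corresponds to some choice of n active constraints out of m, so the number of vertices is at most C(m, n) = m! / (n!(m-n)!).
m = 25, n = 3
Numerator: 25 * 24 * 23
Denominator: 3! = 6
C(25, 3) = 2300


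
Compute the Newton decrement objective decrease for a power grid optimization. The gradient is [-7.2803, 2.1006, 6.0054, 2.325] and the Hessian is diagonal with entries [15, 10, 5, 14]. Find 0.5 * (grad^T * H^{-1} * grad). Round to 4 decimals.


Step 1: H is diagonal, so H^(-1) * g = [-0.4854, 0.2101, 1.2011, 0.1661].
Step 2: g^T H^(-1) g = sum_i g_i^2 / H_ii
  = (-7.2803)^2/15 + (2.1006)^2/10 + (6.0054)^2/5 + (2.325)^2/14
  = 3.5335 + 0.4413 + 7.213 + 0.3861 = 11.5739
Step 3: Objective decrease = 0.5 * g^T H^(-1) g = 5.7869


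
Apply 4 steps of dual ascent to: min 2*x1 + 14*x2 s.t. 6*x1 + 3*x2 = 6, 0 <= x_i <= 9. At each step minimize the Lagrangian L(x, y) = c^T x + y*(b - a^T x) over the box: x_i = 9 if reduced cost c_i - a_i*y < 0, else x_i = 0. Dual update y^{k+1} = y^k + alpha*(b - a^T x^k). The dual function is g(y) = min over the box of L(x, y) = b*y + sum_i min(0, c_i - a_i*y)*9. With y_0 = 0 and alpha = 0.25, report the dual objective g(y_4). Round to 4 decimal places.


Dual ascent for LP: min 2*x1 + 14*x2, 6*x1 + 3*x2 = 6, 0 <= x_i <= 9
Step 1: y^k = 0.0, reduced costs: (2.0, 14.0)
  x^k = (0.0, 0.0), subgradient = b - a^T x = 6.0
  y^{k+1} = 0.0 + 0.25*6.0 = 1.5
Step 2: y^k = 1.5, reduced costs: (-7.0, 9.5)
  x^k = (9.0, 0.0), subgradient = b - a^T x = -48.0
  y^{k+1} = 1.5 + 0.25*-48.0 = -10.5
Step 3: y^k = -10.5, reduced costs: (65.0, 45.5)
  x^k = (0.0, 0.0), subgradient = b - a^T x = 6.0
  y^{k+1} = -10.5 + 0.25*6.0 = -9.0
Step 4: y^k = -9.0, reduced costs: (56.0, 41.0)
  x^k = (0.0, 0.0), subgradient = b - a^T x = 6.0
  y^{k+1} = -9.0 + 0.25*6.0 = -7.5
Dual objective at y_4 = -7.5: reduced costs (47.0, 36.5), box minimizer x = (0.0, 0.0)
g(y_4) = b*y + (c1 - a1*y)*x1 + (c2 - a2*y)*x2 = 6*(-7.5) + 47.0*0.0 + 36.5*0.0 = -45.0 + 0.0 + 0.0 = -45.0


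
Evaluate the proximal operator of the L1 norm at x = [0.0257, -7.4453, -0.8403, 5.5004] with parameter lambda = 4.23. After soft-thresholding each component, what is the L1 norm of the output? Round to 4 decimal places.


Soft-thresholding with lambda = 4.23:
prox(0.0257) = sign(0.0257)*max(|0.0257| - 4.23, 0) = 0.0
prox(-7.4453) = sign(-7.4453)*max(|-7.4453| - 4.23, 0) = -3.2153
prox(-0.8403) = sign(-0.8403)*max(|-0.8403| - 4.23, 0) = 0.0
prox(5.5004) = sign(5.5004)*max(|5.5004| - 4.23, 0) = 1.2704
prox(x) = [0.0, -3.2153, 0.0, 1.2704]
||prox(x)||_1 = 0.0 + 3.2153 + 0.0 + 1.2704 = 4.4857


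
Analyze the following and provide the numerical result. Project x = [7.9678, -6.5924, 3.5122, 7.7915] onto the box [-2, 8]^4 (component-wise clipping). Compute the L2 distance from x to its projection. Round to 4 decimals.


Project each component onto [-2, 8].
clip(7.9678) = 7.9678, clip(-6.5924) = -2.0, clip(3.5122) = 3.5122, clip(7.7915) = 7.7915
Projection = [7.9678, -2.0, 3.5122, 7.7915]
Squared diffs: [0.0, 21.0901, 0.0, 0.0]
Distance = sqrt(21.0901) = 4.5924


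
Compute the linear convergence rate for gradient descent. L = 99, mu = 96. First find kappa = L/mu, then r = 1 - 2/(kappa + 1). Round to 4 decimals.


Step 1: Compute the condition number.
kappa = L/mu = 99/96 = 1.0313
Step 2: Compute the convergence rate.
r = 1 - 2/(kappa + 1) = 1 - 2*mu/(L + mu) = (L - mu)/(L + mu) = 3/195 = 0.0154


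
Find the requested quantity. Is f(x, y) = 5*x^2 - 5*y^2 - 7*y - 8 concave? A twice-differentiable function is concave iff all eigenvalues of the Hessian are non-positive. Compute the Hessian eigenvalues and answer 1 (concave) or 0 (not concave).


The Hessian of f(x,y) = 5*x^2 - 5*y^2 - 7*y - 8 is:
H = [[10, 0], [0, -10]]
Trace = 10 - 10 = 0
Determinant = 10*-10 - (0)^2 = -100
Discriminant = (0)^2 - 4*-100 = 400.0
Eigenvalues: lambda_1 = -10.0, lambda_2 = 10.0
The function is not concave.

0


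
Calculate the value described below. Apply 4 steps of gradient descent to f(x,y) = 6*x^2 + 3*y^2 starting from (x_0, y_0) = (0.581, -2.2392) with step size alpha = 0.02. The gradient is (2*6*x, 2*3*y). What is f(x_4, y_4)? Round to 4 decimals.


Gradient descent on f(x,y) = 6*x^2 + 3*y^2.
Starting point: (0.581, -2.2392), alpha = 0.02
Step 1: grad_x = 2*6*0.581 = 6.972, grad_y = 2*3*-2.2392 = -13.4352
  x_1 = 0.581 - 0.02*6.972 = 0.4416
  y_1 = -2.2392 - 0.02*-13.4352 = -1.9705
Step 2: grad_x = 2*6*0.4416 = 5.2987, grad_y = 2*3*-1.9705 = -11.823
  x_2 = 0.4416 - 0.02*5.2987 = 0.3356
  y_2 = -1.9705 - 0.02*-11.823 = -1.734
Step 3: grad_x = 2*6*0.3356 = 4.027, grad_y = 2*3*-1.734 = -10.4042
  x_3 = 0.3356 - 0.02*4.027 = 0.255
  y_3 = -1.734 - 0.02*-10.4042 = -1.526
Step 4: grad_x = 2*6*0.255 = 3.0605, grad_y = 2*3*-1.526 = -9.1557
  x_4 = 0.255 - 0.02*3.0605 = 0.1938
  y_4 = -1.526 - 0.02*-9.1557 = -1.3428
f(0.1938, -1.3428) = 6*0.1938^2 + 3*(-1.3428)^2 = 5.6351


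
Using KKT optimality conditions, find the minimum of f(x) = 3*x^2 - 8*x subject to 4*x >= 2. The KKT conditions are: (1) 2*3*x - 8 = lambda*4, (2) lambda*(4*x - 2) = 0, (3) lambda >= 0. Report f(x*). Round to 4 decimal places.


Step 1: Try lambda = 0 (constraint inactive).
Stationarity: 2*3*x - 8 = 0
x* = 8/(2*3) = 4/3 = 1.3333 (rounded; the exact value 4/3 is used below)
Check constraint: 4*1.3333 = 5.3332 >= 2 -- satisfied.
Step 2: Compute optimal value.
f(x*) = 3*(4/3)^2 - 8*(4/3) = -5.3333


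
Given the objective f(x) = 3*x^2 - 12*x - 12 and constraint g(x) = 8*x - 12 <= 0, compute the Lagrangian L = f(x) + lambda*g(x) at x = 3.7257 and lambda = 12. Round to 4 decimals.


Step 1: Evaluate f(x).
f(3.7257) = 3*3.7257^2 - 12*3.7257 - 12 = -15.0659
Step 2: Evaluate g(x).
g(3.7257) = 8*3.7257 - 12 = 17.8056
Step 3: Compute Lagrangian.
L = -15.0659 + 12*17.8056 = 198.6013


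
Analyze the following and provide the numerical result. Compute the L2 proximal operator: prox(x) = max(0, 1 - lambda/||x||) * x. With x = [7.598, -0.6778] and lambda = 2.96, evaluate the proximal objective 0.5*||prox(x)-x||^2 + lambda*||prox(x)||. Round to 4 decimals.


Step 1: Compute ||x||.
||x|| = 7.6282
Step 2: Compute scaling factor.
scale = max(0, 1 - 2.96/7.6282) = 0.612
Step 3: prox(x) = [4.6497, -0.4148]
||prox(x)|| = 4.6682
Step 4: Proximal objective.
0.5*||prox-x||^2 = 4.3808
lambda*||prox|| = 13.8179
Total = 18.1986


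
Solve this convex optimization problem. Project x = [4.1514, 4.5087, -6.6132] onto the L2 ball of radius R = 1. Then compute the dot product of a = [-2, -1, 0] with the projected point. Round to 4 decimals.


Step 1: Compute ||x|| (intermediates to 6 decimals).
||x|| = sqrt(4.1514^2 + 4.5087^2 + (-6.6132)^2) = 9.01648
Step 2: Project.
Since ||x|| > R, scale = R/||x|| = 1/9.01648 = 0.110908, proj(x) = scale * x
proj(x) = [0.460423, 0.500051, -0.733457]
Step 3: Dot product.
a^T * proj(x) = -2*0.460423 - 1*0.500051 + 0*(-0.733457) = -1.4209


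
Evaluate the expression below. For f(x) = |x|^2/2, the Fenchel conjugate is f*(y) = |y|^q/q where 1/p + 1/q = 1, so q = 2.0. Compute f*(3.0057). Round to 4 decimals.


The conjugate exponent q satisfies 1/p + 1/q = 1.
p = 2, so q = 2/(2 - 1) = 2.0
|y|^q = 3.0057^2.0 = 9.0342
f*(3.0057) = 9.0342 / 2.0 = 4.5171


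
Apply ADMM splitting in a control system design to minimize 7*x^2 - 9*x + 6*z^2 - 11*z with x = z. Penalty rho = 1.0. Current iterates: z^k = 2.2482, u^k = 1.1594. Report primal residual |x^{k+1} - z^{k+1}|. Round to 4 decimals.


ADMM iteration with rho = 1.0, z^k = 2.2482, u^k = 1.1594
Step 1: x-update.
Minimize 7*x^2 - 9*x + (1.0/2)*(x - 2.2482 + 1.1594)^2
FOC: (2*7 + 1.0)*x = 9 + 1.0*(2.2482 - 1.1594)
x^{k+1} = 0.6726
Step 2: z-update.
Minimize 6*z^2 - 11*z + (1.0/2)*(0.6726 - z + 1.1594)^2
FOC: (2*6 + 1.0)*z = 11 + 1.0*(0.6726 + 1.1594)
z^{k+1} = 0.9871
Step 3: u-update.
u^{k+1} = 1.1594 + 0.6726 - 0.9871 = 0.8449
Step 4: Primal residual = |0.6726 - 0.9871| = 0.3145


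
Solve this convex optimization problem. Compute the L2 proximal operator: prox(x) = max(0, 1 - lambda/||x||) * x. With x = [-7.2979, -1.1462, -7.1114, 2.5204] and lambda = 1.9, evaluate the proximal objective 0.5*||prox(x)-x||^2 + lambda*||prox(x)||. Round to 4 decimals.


Step 1: Compute ||x||.
||x|| = 10.5592
Step 2: Compute scaling factor.
scale = max(0, 1 - 1.9/10.5592) = 0.8201
Step 3: prox(x) = [-5.9847, -0.94, -5.8318, 2.0669]
||prox(x)|| = 8.6592
Step 4: Proximal objective.
0.5*||prox-x||^2 = 1.805
lambda*||prox|| = 16.4525
Total = 18.2576


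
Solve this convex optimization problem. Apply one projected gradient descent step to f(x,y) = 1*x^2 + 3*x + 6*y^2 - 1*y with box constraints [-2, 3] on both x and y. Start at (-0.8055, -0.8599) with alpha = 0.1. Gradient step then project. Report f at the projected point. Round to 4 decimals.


Step 1: Compute gradient at (-0.8055, -0.8599).
grad_x = 2*1*-0.8055 + 3 = 1.389
grad_y = 2*6*-0.8599 - 1 = -11.3188
Step 2: Gradient step.
x_raw = -0.8055 - 0.1*1.389 = -0.9444
y_raw = -0.8599 - 0.1*-11.3188 = 0.272
Step 3: Project onto [-2, 3].
x_proj = clip(-0.9444) = -0.9444
y_proj = clip(0.272) = 0.272
Step 4: Evaluate f.
f(-0.9444, 0.272) = -1.7694


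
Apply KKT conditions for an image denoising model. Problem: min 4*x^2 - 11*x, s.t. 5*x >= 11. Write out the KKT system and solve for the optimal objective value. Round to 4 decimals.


Step 1: Try lambda = 0 (constraint inactive).
x_unc = 11/(2*4) = 1.375
Check: 5*1.375 = 6.875 < 11 -- violated!
Step 2: Constraint must be active: 5*x = 11
x* = 11/5 = 2.2
lambda = (2*4*2.2 - 11)/5 = 1.32
Step 3: Compute optimal value.
f(x*) = 4*2.2^2 - 11*2.2 = -4.84


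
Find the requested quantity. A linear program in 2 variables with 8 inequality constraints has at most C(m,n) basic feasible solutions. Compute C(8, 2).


Each vertex corresponds to some choice of n active constraints out of m, so the number of vertices is at most C(m, n) = m! / (n!(m-n)!).
m = 8, n = 2
Numerator: 8 * 7
Denominator: 2! = 2
C(8, 2) = 28


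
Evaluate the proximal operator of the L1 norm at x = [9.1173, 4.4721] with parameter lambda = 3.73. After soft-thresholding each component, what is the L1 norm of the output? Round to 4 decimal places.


Soft-thresholding with lambda = 3.73:
prox(9.1173) = sign(9.1173)*max(|9.1173| - 3.73, 0) = 5.3873
prox(4.4721) = sign(4.4721)*max(|4.4721| - 3.73, 0) = 0.7421
prox(x) = [5.3873, 0.7421]
||prox(x)||_1 = 5.3873 + 0.7421 = 6.1294


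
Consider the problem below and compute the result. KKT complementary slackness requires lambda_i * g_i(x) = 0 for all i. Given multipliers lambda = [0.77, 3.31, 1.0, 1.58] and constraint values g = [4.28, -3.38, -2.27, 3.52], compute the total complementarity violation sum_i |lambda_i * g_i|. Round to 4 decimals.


KKT complementary slackness check:
lambda_1 * g_1 = 0.77 * 4.28 = 3.2956
lambda_2 * g_2 = 3.31 * -3.38 = -11.1878
lambda_3 * g_3 = 1.0 * -2.27 = -2.27
lambda_4 * g_4 = 1.58 * 3.52 = 5.5616
Total violation = 3.2956 + 11.1878 + 2.27 + 5.5616 = 22.315


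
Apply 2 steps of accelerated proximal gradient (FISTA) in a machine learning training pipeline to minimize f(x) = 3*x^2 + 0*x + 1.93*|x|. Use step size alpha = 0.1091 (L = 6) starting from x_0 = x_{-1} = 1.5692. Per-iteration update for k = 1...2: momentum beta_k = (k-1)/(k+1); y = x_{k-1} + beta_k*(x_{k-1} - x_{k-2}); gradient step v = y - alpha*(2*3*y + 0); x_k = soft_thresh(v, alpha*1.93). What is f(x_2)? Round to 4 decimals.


FISTA on f(x) = 3*x^2 + 0*x + 1.93*|x|
L = 6, alpha = 0.1091
Iteration 1: beta = 0.0, y = 1.5692 + 0.0*(1.5692 - 1.5692) = 1.5692
  grad(y) = 9.4152, v = y - alpha*grad = 0.542
  prox(v) = soft_thresh(0.542, 0.2106) = 0.3314
Iteration 2: beta = 0.3333, y = 0.3314 + 0.3333*(0.3314 - 1.5692) = -0.0811
  grad(y) = -0.4869, v = y - alpha*grad = -0.028
  prox(v) = soft_thresh(-0.028, 0.2106) = 0.0
f(x_2) = 3*0.0^2 + 0*0.0 + 1.93*|0.0| = 0.0


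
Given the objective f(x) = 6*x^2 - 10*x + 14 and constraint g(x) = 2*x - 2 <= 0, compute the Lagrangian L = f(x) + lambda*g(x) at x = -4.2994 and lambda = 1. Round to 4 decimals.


Step 1: Evaluate f(x).
f(-4.2994) = 6*(-4.2994)^2 - 10*(-4.2994) + 14 = 167.903
Step 2: Evaluate g(x).
g(-4.2994) = 2*-4.2994 - 2 = -10.5988
Step 3: Compute Lagrangian.
L = 167.903 + 1*-10.5988 = 157.3042


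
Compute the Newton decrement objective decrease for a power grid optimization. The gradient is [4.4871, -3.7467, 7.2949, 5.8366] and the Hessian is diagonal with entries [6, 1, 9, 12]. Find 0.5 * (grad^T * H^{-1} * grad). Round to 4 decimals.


Step 1: H is diagonal, so H^(-1) * g = [0.7479, -3.7467, 0.8105, 0.4864].
Step 2: g^T H^(-1) g = sum_i g_i^2 / H_ii
  = (4.4871)^2/6 + (-3.7467)^2/1 + (7.2949)^2/9 + (5.8366)^2/12
  = 3.3557 + 14.0378 + 5.9128 + 2.8388 = 26.1451
Step 3: Objective decrease = 0.5 * g^T H^(-1) g = 13.0726


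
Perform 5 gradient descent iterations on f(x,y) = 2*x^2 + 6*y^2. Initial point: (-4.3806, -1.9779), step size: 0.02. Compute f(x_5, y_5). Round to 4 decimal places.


Gradient descent on f(x,y) = 2*x^2 + 6*y^2.
Starting point: (-4.3806, -1.9779), alpha = 0.02
Step 1: grad_x = 2*2*-4.3806 = -17.5224, grad_y = 2*6*-1.9779 = -23.7348
  x_1 = -4.3806 - 0.02*-17.5224 = -4.0302
  y_1 = -1.9779 - 0.02*-23.7348 = -1.5032
Step 2: grad_x = 2*2*-4.0302 = -16.1206, grad_y = 2*6*-1.5032 = -18.0384
  x_2 = -4.0302 - 0.02*-16.1206 = -3.7077
  y_2 = -1.5032 - 0.02*-18.0384 = -1.1424
Step 3: grad_x = 2*2*-3.7077 = -14.831, grad_y = 2*6*-1.1424 = -13.7092
  x_3 = -3.7077 - 0.02*-14.831 = -3.4111
  y_3 = -1.1424 - 0.02*-13.7092 = -0.8683
Step 4: grad_x = 2*2*-3.4111 = -13.6445, grad_y = 2*6*-0.8683 = -10.419
  x_4 = -3.4111 - 0.02*-13.6445 = -3.1382
  y_4 = -0.8683 - 0.02*-10.419 = -0.6599
Step 5: grad_x = 2*2*-3.1382 = -12.5529, grad_y = 2*6*-0.6599 = -7.9184
  x_5 = -3.1382 - 0.02*-12.5529 = -2.8872
  y_5 = -0.6599 - 0.02*-7.9184 = -0.5015
f(-2.8872, -0.5015) = 2*(-2.8872)^2 + 6*(-0.5015)^2 = 18.1806


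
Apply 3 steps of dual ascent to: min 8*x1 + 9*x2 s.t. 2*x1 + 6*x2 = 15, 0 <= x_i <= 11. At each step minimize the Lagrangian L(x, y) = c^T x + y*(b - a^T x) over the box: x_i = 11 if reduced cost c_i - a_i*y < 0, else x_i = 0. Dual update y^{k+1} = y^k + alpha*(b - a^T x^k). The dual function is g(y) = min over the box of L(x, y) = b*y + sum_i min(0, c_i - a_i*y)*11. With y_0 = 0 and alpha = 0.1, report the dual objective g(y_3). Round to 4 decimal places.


Dual ascent for LP: min 8*x1 + 9*x2, 2*x1 + 6*x2 = 15, 0 <= x_i <= 11
Step 1: y^k = 0.0, reduced costs: (8.0, 9.0)
  x^k = (0.0, 0.0), subgradient = b - a^T x = 15.0
  y^{k+1} = 0.0 + 0.1*15.0 = 1.5
Step 2: y^k = 1.5, reduced costs: (5.0, 0.0)
  x^k = (0.0, 0.0), subgradient = b - a^T x = 15.0
  y^{k+1} = 1.5 + 0.1*15.0 = 3.0
Step 3: y^k = 3.0, reduced costs: (2.0, -9.0)
  x^k = (0.0, 11.0), subgradient = b - a^T x = -51.0
  y^{k+1} = 3.0 + 0.1*-51.0 = -2.1
Dual objective at y_3 = -2.1: reduced costs (12.2, 21.6), box minimizer x = (0.0, 0.0)
g(y_3) = b*y + (c1 - a1*y)*x1 + (c2 - a2*y)*x2 = 15*(-2.1) + 12.2*0.0 + 21.6*0.0 = -31.5 + 0.0 + 0.0 = -31.5


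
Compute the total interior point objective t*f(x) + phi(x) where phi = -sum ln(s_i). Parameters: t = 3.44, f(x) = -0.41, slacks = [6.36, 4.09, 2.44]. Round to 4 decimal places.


Step 1: Compute log-barrier.
ln values: [1.85, 1.4085, 0.892]
phi = -(1.85 + 1.4085 + 0.892) = -4.1506
Step 2: Compute augmented objective.
t*f(x) = 3.44*-0.41 = -1.4104
Total = -1.4104 - 4.1506 = -5.561


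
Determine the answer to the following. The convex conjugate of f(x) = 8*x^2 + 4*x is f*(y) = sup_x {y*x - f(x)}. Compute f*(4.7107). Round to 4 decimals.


f*(y) = sup_x {y*x - a*x^2 - b*x} = sup_x {(y-b)*x - a*x^2}
FOC: (y - b) - 2a*x = 0 => x* = (y - b)/(2a)
x* = (4.7107 - 4)/(2*8) = 0.0444
f*(4.7107) = (y-b)^2/(4a) = (4.7107 - 4)^2/(4*8)
= 0.5051/32 = 0.0158


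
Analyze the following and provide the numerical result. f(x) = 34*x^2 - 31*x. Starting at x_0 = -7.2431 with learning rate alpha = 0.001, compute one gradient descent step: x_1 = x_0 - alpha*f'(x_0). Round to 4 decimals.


We compute the gradient at x_0 and apply the update.
f'(x) = 68*x - 31
f'(-7.2431) = 68*-7.2431 - 31 = -523.5308
x_1 = -7.2431 - 0.001*-523.5308 = -6.7196


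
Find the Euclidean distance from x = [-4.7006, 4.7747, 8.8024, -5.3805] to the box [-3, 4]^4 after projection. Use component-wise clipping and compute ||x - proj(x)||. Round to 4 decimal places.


Project each component onto [-3, 4].
clip(-4.7006) = -3.0, clip(4.7747) = 4.0, clip(8.8024) = 4.0, clip(-5.3805) = -3.0
Projection = [-3.0, 4.0, 4.0, -3.0]
Squared diffs: [2.892, 0.6002, 23.063, 5.6668]
Distance = sqrt(32.222) = 5.6764


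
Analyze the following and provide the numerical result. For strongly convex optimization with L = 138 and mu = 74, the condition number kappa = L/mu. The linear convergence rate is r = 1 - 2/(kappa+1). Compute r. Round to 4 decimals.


Step 1: Compute the condition number.
kappa = L/mu = 138/74 = 1.8649
Step 2: Compute the convergence rate.
r = 1 - 2/(kappa + 1) = 1 - 2*mu/(L + mu) = (L - mu)/(L + mu) = 64/212 = 0.3019


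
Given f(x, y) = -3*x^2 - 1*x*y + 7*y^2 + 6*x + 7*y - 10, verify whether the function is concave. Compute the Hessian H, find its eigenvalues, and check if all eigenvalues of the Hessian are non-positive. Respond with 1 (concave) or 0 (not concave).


The Hessian of f(x,y) = -3*x^2 - 1*x*y + 7*y^2 + 6*x + 7*y - 10 is:
H = [[-6, -1], [-1, 14]]
Trace = -6 + 14 = 8
Determinant = -6*14 - (-1)^2 = -85
Discriminant = (8)^2 - 4*-85 = 404.0
Eigenvalues: lambda_1 = -6.0499, lambda_2 = 14.0499
The function is not concave.

0


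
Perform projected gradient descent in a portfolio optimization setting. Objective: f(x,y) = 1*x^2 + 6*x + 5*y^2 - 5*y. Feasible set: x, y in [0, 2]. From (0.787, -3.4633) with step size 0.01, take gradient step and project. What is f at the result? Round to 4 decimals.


Step 1: Compute gradient at (0.787, -3.4633).
grad_x = 2*1*0.787 + 6 = 7.574
grad_y = 2*5*-3.4633 - 5 = -39.633
Step 2: Gradient step.
x_raw = 0.787 - 0.01*7.574 = 0.7113
y_raw = -3.4633 - 0.01*-39.633 = -3.067
Step 3: Project onto [0, 2].
x_proj = clip(0.7113) = 0.7113
y_proj = clip(-3.067) = 0.0
Step 4: Evaluate f.
f(0.7113, 0.0) = 4.7735
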